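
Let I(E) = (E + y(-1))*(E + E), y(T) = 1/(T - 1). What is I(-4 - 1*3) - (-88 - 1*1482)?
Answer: 1675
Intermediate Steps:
y(T) = 1/(-1 + T)
I(E) = 2*E*(-½ + E) (I(E) = (E + 1/(-1 - 1))*(E + E) = (E + 1/(-2))*(2*E) = (E - ½)*(2*E) = (-½ + E)*(2*E) = 2*E*(-½ + E))
I(-4 - 1*3) - (-88 - 1*1482) = (-4 - 1*3)*(-1 + 2*(-4 - 1*3)) - (-88 - 1*1482) = (-4 - 3)*(-1 + 2*(-4 - 3)) - (-88 - 1482) = -7*(-1 + 2*(-7)) - 1*(-1570) = -7*(-1 - 14) + 1570 = -7*(-15) + 1570 = 105 + 1570 = 1675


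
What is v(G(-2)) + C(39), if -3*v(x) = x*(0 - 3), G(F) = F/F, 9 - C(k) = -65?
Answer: 75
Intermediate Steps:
C(k) = 74 (C(k) = 9 - 1*(-65) = 9 + 65 = 74)
G(F) = 1
v(x) = x (v(x) = -x*(0 - 3)/3 = -x*(-3)/3 = -(-1)*x = x)
v(G(-2)) + C(39) = 1 + 74 = 75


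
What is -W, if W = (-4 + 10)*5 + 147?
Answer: -177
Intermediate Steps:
W = 177 (W = 6*5 + 147 = 30 + 147 = 177)
-W = -1*177 = -177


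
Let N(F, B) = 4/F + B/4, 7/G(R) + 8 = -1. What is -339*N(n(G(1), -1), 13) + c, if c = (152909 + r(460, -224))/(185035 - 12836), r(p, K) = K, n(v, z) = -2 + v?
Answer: -10550689941/17219900 ≈ -612.70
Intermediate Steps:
G(R) = -7/9 (G(R) = 7/(-8 - 1) = 7/(-9) = 7*(-⅑) = -7/9)
N(F, B) = 4/F + B/4 (N(F, B) = 4/F + B*(¼) = 4/F + B/4)
c = 152685/172199 (c = (152909 - 224)/(185035 - 12836) = 152685/172199 ≈ 0.88668)
-339*N(n(G(1), -1), 13) + c = -339*(4/(-2 - 7/9) + (¼)*13) + 152685/172199 = -339*(4/(-25/9) + 13/4) + 152685/172199 = -339*(4*(-9/25) + 13/4) + 152685/172199 = -339*(-36/25 + 13/4) + 152685/172199 = -339*181/100 + 152685/172199 = -61359/100 + 152685/172199 = -10550689941/17219900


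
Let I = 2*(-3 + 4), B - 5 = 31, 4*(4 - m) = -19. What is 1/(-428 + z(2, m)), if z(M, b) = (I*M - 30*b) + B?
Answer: -2/1301 ≈ -0.0015373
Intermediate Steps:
m = 35/4 (m = 4 - 1/4*(-19) = 4 + 19/4 = 35/4 ≈ 8.7500)
B = 36 (B = 5 + 31 = 36)
I = 2 (I = 2*1 = 2)
z(M, b) = 36 - 30*b + 2*M (z(M, b) = (2*M - 30*b) + 36 = (-30*b + 2*M) + 36 = 36 - 30*b + 2*M)
1/(-428 + z(2, m)) = 1/(-428 + (36 - 30*35/4 + 2*2)) = 1/(-428 + (36 - 525/2 + 4)) = 1/(-428 - 445/2) = 1/(-1301/2) = -2/1301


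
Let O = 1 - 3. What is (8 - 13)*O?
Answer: 10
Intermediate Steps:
O = -2
(8 - 13)*O = (8 - 13)*(-2) = -5*(-2) = 10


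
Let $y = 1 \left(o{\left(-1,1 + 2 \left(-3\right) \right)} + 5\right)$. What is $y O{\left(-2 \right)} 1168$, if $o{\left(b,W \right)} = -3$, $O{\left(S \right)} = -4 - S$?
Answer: $-4672$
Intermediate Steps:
$y = 2$ ($y = 1 \left(-3 + 5\right) = 1 \cdot 2 = 2$)
$y O{\left(-2 \right)} 1168 = 2 \left(-4 - -2\right) 1168 = 2 \left(-4 + 2\right) 1168 = 2 \left(-2\right) 1168 = \left(-4\right) 1168 = -4672$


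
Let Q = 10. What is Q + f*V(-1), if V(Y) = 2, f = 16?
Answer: 42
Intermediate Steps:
Q + f*V(-1) = 10 + 16*2 = 10 + 32 = 42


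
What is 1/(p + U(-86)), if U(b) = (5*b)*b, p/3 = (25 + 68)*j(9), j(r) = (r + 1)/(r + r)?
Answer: 1/37135 ≈ 2.6929e-5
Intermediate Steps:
j(r) = (1 + r)/(2*r) (j(r) = (1 + r)/((2*r)) = (1 + r)*(1/(2*r)) = (1 + r)/(2*r))
p = 155 (p = 3*((25 + 68)*((½)*(1 + 9)/9)) = 3*(93*((½)*(⅑)*10)) = 3*(93*(5/9)) = 3*(155/3) = 155)
U(b) = 5*b²
1/(p + U(-86)) = 1/(155 + 5*(-86)²) = 1/(155 + 5*7396) = 1/(155 + 36980) = 1/37135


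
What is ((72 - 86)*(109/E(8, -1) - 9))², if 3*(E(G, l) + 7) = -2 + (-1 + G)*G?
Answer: 19600/121 ≈ 161.98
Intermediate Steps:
E(G, l) = -23/3 + G*(-1 + G)/3 (E(G, l) = -7 + (-2 + (-1 + G)*G)/3 = -7 + (-2 + G*(-1 + G))/3 = -7 + (-⅔ + G*(-1 + G)/3) = -23/3 + G*(-1 + G)/3)
((72 - 86)*(109/E(8, -1) - 9))² = ((72 - 86)*(109/(-23/3 - ⅓*8 + (⅓)*8²) - 9))² = (-14*(109/(-23/3 - 8/3 + (⅓)*64) - 9))² = (-14*(109/(-23/3 - 8/3 + 64/3) - 9))² = (-14*(109/11 - 9))² = (-14*10/11)² = (-140/11)² = 19600/121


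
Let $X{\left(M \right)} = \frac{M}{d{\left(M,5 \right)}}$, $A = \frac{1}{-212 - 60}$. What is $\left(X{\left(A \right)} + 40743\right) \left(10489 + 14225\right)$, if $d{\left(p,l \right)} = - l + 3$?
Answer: $\frac{273882932901}{272} \approx 1.0069 \cdot 10^{9}$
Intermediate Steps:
$A = - \frac{1}{272}$ ($A = \frac{1}{-272} = - \frac{1}{272} \approx -0.0036765$)
$d{\left(p,l \right)} = 3 - l$
$X{\left(M \right)} = - \frac{M}{2}$ ($X{\left(M \right)} = \frac{M}{3 - 5} = \frac{M}{-2} = M \left(- \frac{1}{2}\right) = - \frac{M}{2}$)
$\left(X{\left(A \right)} + 40743\right) \left(10489 + 14225\right) = \left(\left(- \frac{1}{2}\right) \left(- \frac{1}{272}\right) + 40743\right) \left(10489 + 14225\right) = \left(\frac{1}{544} + 40743\right) 24714 = \frac{22164193}{544} \cdot 24714 = \frac{273882932901}{272}$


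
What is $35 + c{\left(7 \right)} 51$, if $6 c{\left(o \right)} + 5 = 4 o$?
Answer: $\frac{461}{2} \approx 230.5$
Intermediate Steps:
$c{\left(o \right)} = - \frac{5}{6} + \frac{2 o}{3}$ ($c{\left(o \right)} = - \frac{5}{6} + \frac{4 o}{6} = - \frac{5}{6} + \frac{2 o}{3}$)
$35 + c{\left(7 \right)} 51 = 35 + \left(- \frac{5}{6} + \frac{2}{3} \cdot 7\right) 51 = 35 + \left(- \frac{5}{6} + \frac{14}{3}\right) 51 = 35 + \frac{23}{6} \cdot 51 = 35 + \frac{391}{2} = \frac{461}{2}$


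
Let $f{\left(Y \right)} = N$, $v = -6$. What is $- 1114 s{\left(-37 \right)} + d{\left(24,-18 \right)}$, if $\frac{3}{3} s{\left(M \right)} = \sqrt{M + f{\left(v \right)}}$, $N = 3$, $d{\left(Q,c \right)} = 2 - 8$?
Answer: $-6 - 1114 i \sqrt{34} \approx -6.0 - 6495.7 i$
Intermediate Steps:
$d{\left(Q,c \right)} = -6$ ($d{\left(Q,c \right)} = 2 - 8 = -6$)
$f{\left(Y \right)} = 3$
$s{\left(M \right)} = \sqrt{3 + M}$ ($s{\left(M \right)} = \sqrt{M + 3} = \sqrt{3 + M}$)
$- 1114 s{\left(-37 \right)} + d{\left(24,-18 \right)} = - 1114 \sqrt{3 - 37} - 6 = - 1114 \sqrt{-34} - 6 = - 1114 i \sqrt{34} - 6 = -6 - 1114 i \sqrt{34}$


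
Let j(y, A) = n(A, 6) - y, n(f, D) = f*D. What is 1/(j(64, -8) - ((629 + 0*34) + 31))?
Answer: -1/772 ≈ -0.0012953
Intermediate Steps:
n(f, D) = D*f
j(y, A) = -y + 6*A (j(y, A) = 6*A - y = -y + 6*A)
1/(j(64, -8) - ((629 + 0*34) + 31)) = 1/((-1*64 + 6*(-8)) - ((629 + 0*34) + 31)) = 1/((-64 - 48) - ((629 + 0) + 31)) = 1/(-112 - (629 + 31)) = 1/(-112 - 1*660) = 1/(-112 - 660) = 1/(-772) = -1/772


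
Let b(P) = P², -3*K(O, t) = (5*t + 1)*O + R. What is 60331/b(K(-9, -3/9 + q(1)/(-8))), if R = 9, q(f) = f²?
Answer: 3861184/3025 ≈ 1276.4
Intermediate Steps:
K(O, t) = -3 - O*(1 + 5*t)/3 (K(O, t) = -((5*t + 1)*O + 9)/3 = -((1 + 5*t)*O + 9)/3 = -(O*(1 + 5*t) + 9)/3 = -(9 + O*(1 + 5*t))/3 = -3 - O*(1 + 5*t)/3)
60331/b(K(-9, -3/9 + q(1)/(-8))) = 60331/((-3 - ⅓*(-9) - 5/3*(-9)*(-3/9 + 1²/(-8)))²) = 60331/((-3 + 3 - 5/3*(-9)*(-3*⅑ + 1*(-⅛)))²) = 60331/((-3 + 3 - 5/3*(-9)*(-⅓ - ⅛))²) = 60331/((-3 + 3 - 5/3*(-9)*(-11/24))²) = 60331/((-3 + 3 - 55/8)²) = 60331/((-55/8)²) = 60331/(3025/64) = 60331*(64/3025) = 3861184/3025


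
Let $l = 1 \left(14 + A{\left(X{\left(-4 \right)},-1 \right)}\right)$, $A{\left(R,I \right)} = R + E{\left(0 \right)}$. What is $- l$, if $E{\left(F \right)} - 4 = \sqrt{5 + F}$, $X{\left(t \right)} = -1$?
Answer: $-17 - \sqrt{5} \approx -19.236$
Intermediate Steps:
$E{\left(F \right)} = 4 + \sqrt{5 + F}$
$A{\left(R,I \right)} = 4 + R + \sqrt{5}$ ($A{\left(R,I \right)} = R + \left(4 + \sqrt{5 + 0}\right) = R + \left(4 + \sqrt{5}\right) = 4 + R + \sqrt{5}$)
$l = 17 + \sqrt{5}$ ($l = 1 \left(14 + \left(4 - 1 + \sqrt{5}\right)\right) = 1 \left(14 + \left(3 + \sqrt{5}\right)\right) = 1 \left(17 + \sqrt{5}\right) = 17 + \sqrt{5} \approx 19.236$)
$- l = - (17 + \sqrt{5}) = -17 - \sqrt{5}$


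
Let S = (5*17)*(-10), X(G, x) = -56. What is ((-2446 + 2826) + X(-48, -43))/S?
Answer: -162/425 ≈ -0.38118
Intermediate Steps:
S = -850 (S = 85*(-10) = -850)
((-2446 + 2826) + X(-48, -43))/S = ((-2446 + 2826) - 56)/(-850) = (380 - 56)*(-1/850) = 324*(-1/850) = -162/425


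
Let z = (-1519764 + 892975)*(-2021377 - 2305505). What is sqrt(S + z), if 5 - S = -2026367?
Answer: sqrt(2712044068270) ≈ 1.6468e+6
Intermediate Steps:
S = 2026372 (S = 5 - 1*(-2026367) = 5 + 2026367 = 2026372)
z = 2712042041898 (z = -626789*(-4326882) = 2712042041898)
sqrt(S + z) = sqrt(2026372 + 2712042041898) = sqrt(2712044068270)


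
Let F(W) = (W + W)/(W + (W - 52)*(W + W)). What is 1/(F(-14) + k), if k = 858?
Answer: 131/112396 ≈ 0.0011655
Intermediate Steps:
F(W) = 2*W/(W + 2*W*(-52 + W)) (F(W) = (2*W)/(W + (-52 + W)*(2*W)) = (2*W)/(W + 2*W*(-52 + W)) = 2*W/(W + 2*W*(-52 + W)))
1/(F(-14) + k) = 1/(2/(-103 + 2*(-14)) + 858) = 1/(2/(-103 - 28) + 858) = 1/(2/(-131) + 858) = 1/(2*(-1/131) + 858) = 1/(-2/131 + 858) = 1/(112396/131) = 131/112396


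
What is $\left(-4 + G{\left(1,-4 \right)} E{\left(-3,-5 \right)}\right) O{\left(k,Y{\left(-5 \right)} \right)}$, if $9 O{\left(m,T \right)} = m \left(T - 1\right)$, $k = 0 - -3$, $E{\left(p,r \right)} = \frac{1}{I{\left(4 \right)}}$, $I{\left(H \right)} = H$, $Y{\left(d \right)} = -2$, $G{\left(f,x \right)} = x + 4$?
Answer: $4$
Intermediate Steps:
$G{\left(f,x \right)} = 4 + x$
$E{\left(p,r \right)} = \frac{1}{4}$
$k = 3$ ($k = 0 + 3 = 3$)
$O{\left(m,T \right)} = \frac{m \left(-1 + T\right)}{9}$ ($O{\left(m,T \right)} = \frac{m \left(T - 1\right)}{9} = \frac{m \left(-1 + T\right)}{9}$)
$\left(-4 + G{\left(1,-4 \right)} E{\left(-3,-5 \right)}\right) O{\left(k,Y{\left(-5 \right)} \right)} = \left(-4 + \left(4 - 4\right) \frac{1}{4}\right) \frac{1}{9} \cdot 3 \left(-1 - 2\right) = \left(-4 + 0 \cdot \frac{1}{4}\right) \frac{1}{9} \cdot 3 \left(-3\right) = \left(-4 + 0\right) \left(-1\right) = \left(-4\right) \left(-1\right) = 4$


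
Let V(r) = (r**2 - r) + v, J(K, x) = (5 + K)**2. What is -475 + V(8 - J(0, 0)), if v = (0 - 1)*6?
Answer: -175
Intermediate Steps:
v = -6 (v = -1*6 = -6)
V(r) = -6 + r**2 - r (V(r) = (r**2 - r) - 6 = -6 + r**2 - r)
-475 + V(8 - J(0, 0)) = -475 + (-6 + (8 - (5 + 0)**2)**2 - (8 - (5 + 0)**2)) = -475 + (-6 + (8 - 1*5**2)**2 - (8 - 1*5**2)) = -475 + (-6 + (8 - 1*25)**2 - (8 - 1*25)) = -475 + (-6 + (8 - 25)**2 - (8 - 25)) = -475 + (-6 + (-17)**2 - 1*(-17)) = -475 + (-6 + 289 + 17) = -475 + 300 = -175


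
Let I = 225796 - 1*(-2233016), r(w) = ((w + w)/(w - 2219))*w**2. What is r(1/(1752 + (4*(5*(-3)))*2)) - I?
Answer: -11858041717272004609/4822671158784 ≈ -2.4588e+6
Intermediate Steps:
r(w) = 2*w**3/(-2219 + w) (r(w) = ((2*w)/(-2219 + w))*w**2 = (2*w/(-2219 + w))*w**2 = 2*w**3/(-2219 + w))
I = 2458812 (I = 225796 + 2233016 = 2458812)
r(1/(1752 + (4*(5*(-3)))*2)) - I = 2*(1/(1752 + (4*(5*(-3)))*2))**3/(-2219 + 1/(1752 + (4*(5*(-3)))*2)) - 1*2458812 = 2*(1/(1752 + (4*(-15))*2))**3/(-2219 + 1/(1752 + (4*(-15))*2)) - 2458812 = 2*(1/(1752 - 60*2))**3/(-2219 + 1/(1752 - 60*2)) - 2458812 = 2*(1/(1752 - 120))**3/(-2219 + 1/(1752 - 120)) - 2458812 = 2*(1/1632)**3/(-2219 + 1/1632) - 2458812 = 2*(1/4346707968)/(-3621407/1632) - 2458812 = 2*(1/4346707968)*(-1632/3621407) - 2458812 = -1/4822671158784 - 2458812 = -11858041717272004609/4822671158784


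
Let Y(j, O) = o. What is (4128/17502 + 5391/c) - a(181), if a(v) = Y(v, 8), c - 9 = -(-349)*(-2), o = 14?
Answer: -43388897/2009813 ≈ -21.589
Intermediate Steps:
Y(j, O) = 14
c = -689 (c = 9 - (-349)*(-2) = 9 - 349*2 = 9 - 698 = -689)
a(v) = 14
(4128/17502 + 5391/c) - a(181) = (4128/17502 + 5391/(-689)) - 1*14 = (4128*(1/17502) + 5391*(-1/689)) - 14 = (688/2917 - 5391/689) - 14 = -15251515/2009813 - 14 = -43388897/2009813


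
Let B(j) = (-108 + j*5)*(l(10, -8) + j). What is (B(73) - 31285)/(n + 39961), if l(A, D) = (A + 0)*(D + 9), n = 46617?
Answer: -4977/43289 ≈ -0.11497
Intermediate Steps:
l(A, D) = A*(9 + D)
B(j) = (-108 + 5*j)*(10 + j) (B(j) = (-108 + j*5)*(10*(9 - 8) + j) = (-108 + 5*j)*(10*1 + j) = (-108 + 5*j)*(10 + j))
(B(73) - 31285)/(n + 39961) = ((-1080 - 58*73 + 5*73²) - 31285)/(46617 + 39961) = ((-1080 - 4234 + 5*5329) - 31285)/86578 = ((-1080 - 4234 + 26645) - 31285)*(1/86578) = (21331 - 31285)*(1/86578) = -9954*1/86578 = -4977/43289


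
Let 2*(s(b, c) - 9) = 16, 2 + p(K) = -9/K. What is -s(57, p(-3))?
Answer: -17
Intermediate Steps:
p(K) = -2 - 9/K
s(b, c) = 17 (s(b, c) = 9 + (1/2)*16 = 9 + 8 = 17)
-s(57, p(-3)) = -1*17 = -17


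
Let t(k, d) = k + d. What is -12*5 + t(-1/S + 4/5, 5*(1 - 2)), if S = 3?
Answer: -968/15 ≈ -64.533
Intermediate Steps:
t(k, d) = d + k
-12*5 + t(-1/S + 4/5, 5*(1 - 2)) = -12*5 + (5*(1 - 2) + (-1/3 + 4/5)) = -60 + (5*(-1) + (-1*⅓ + 4*(⅕))) = -60 + (-5 + (-⅓ + ⅘)) = -60 + (-5 + 7/15) = -60 - 68/15 = -968/15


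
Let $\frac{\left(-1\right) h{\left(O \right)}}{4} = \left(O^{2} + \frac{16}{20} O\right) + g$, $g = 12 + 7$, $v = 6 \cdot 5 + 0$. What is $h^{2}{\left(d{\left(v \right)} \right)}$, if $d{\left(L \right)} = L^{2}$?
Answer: $10516763617936$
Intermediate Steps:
$v = 30$ ($v = 30 + 0 = 30$)
$g = 19$
$h{\left(O \right)} = -76 - 4 O^{2} - \frac{16 O}{5}$ ($h{\left(O \right)} = - 4 \left(\left(O^{2} + \frac{16}{20} O\right) + 19\right) = - 4 \left(\left(O^{2} + 16 \cdot \frac{1}{20} O\right) + 19\right) = - 4 \left(\left(O^{2} + \frac{4 O}{5}\right) + 19\right) = - 4 \left(19 + O^{2} + \frac{4 O}{5}\right) = -76 - 4 O^{2} - \frac{16 O}{5}$)
$h^{2}{\left(d{\left(v \right)} \right)} = \left(-76 - 4 \left(30^{2}\right)^{2} - \frac{16 \cdot 30^{2}}{5}\right)^{2} = \left(-76 - 4 \cdot 900^{2} - 2880\right)^{2} = \left(-76 - 3240000 - 2880\right)^{2} = \left(-3242956\right)^{2} = 10516763617936$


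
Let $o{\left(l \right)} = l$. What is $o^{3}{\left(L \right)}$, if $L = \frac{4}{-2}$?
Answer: $-8$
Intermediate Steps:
$L = -2$ ($L = 4 \left(- \frac{1}{2}\right) = -2$)
$o^{3}{\left(L \right)} = \left(-2\right)^{3} = -8$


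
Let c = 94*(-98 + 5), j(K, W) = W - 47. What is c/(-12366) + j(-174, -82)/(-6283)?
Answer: 9420200/12949263 ≈ 0.72747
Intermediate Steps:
j(K, W) = -47 + W
c = -8742 (c = 94*(-93) = -8742)
c/(-12366) + j(-174, -82)/(-6283) = -8742/(-12366) + (-47 - 82)/(-6283) = -8742*(-1/12366) - 129*(-1/6283) = 1457/2061 + 129/6283 = 9420200/12949263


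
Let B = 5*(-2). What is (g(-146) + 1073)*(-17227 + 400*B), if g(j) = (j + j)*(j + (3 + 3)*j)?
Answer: -6357422819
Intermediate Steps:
B = -10
g(j) = 14*j**2 (g(j) = (2*j)*(j + 6*j) = (2*j)*(7*j) = 14*j**2)
(g(-146) + 1073)*(-17227 + 400*B) = (14*(-146)**2 + 1073)*(-17227 + 400*(-10)) = (14*21316 + 1073)*(-17227 - 4000) = (298424 + 1073)*(-21227) = 299497*(-21227) = -6357422819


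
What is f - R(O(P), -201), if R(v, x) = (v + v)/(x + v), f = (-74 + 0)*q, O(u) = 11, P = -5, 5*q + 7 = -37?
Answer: 12375/19 ≈ 651.32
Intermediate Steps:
q = -44/5 (q = -7/5 + (1/5)*(-37) = -7/5 - 37/5 = -44/5 ≈ -8.8000)
f = 3256/5 (f = (-74 + 0)*(-44/5) = -74*(-44/5) = 3256/5 ≈ 651.20)
R(v, x) = 2*v/(v + x) (R(v, x) = (2*v)/(v + x) = 2*v/(v + x))
f - R(O(P), -201) = 3256/5 - 2*11/(11 - 201) = 3256/5 - 2*11/(-190) = 3256/5 - 2*11*(-1)/190 = 3256/5 - 1*(-11/95) = 3256/5 + 11/95 = 12375/19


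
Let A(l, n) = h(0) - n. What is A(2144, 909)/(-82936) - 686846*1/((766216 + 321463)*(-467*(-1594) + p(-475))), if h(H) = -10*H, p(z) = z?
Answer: 735459862807897/67107616688329112 ≈ 0.010959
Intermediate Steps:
A(l, n) = -n (A(l, n) = -10*0 - n = 0 - n = -n)
A(2144, 909)/(-82936) - 686846*1/((766216 + 321463)*(-467*(-1594) + p(-475))) = -1*909/(-82936) - 686846*1/((766216 + 321463)*(-467*(-1594) - 475)) = -909*(-1/82936) - 686846*1/(1087679*(744398 - 475)) = 909/82936 - 686846/(743923*1087679) = 909/82936 - 686846/809149424717 = 735459862807897/67107616688329112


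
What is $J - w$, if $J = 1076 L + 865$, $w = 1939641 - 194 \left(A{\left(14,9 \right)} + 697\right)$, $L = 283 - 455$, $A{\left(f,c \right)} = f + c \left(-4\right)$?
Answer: $-1992898$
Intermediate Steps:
$A{\left(f,c \right)} = f - 4 c$
$L = -172$ ($L = 283 - 455 = -172$)
$w = 1808691$ ($w = 1939641 - 194 \left(\left(14 - 36\right) + 697\right) = 1939641 - 194 \left(-22 + 697\right) = 1939641 - 194 \cdot 675 = 1939641 - 130950 = 1808691$)
$J = -184207$ ($J = 1076 \left(-172\right) + 865 = -185072 + 865 = -184207$)
$J - w = -184207 - 1808691 = -1992898$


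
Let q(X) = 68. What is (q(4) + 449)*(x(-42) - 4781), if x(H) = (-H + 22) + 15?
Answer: -2430934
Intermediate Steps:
x(H) = 37 - H (x(H) = (22 - H) + 15 = 37 - H)
(q(4) + 449)*(x(-42) - 4781) = (68 + 449)*((37 - 1*(-42)) - 4781) = 517*((37 + 42) - 4781) = 517*(79 - 4781) = 517*(-4702) = -2430934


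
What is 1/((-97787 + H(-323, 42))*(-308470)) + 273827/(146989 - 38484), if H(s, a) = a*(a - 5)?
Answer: 325142108718851/128838808832102 ≈ 2.5236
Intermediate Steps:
H(s, a) = a*(-5 + a)
1/((-97787 + H(-323, 42))*(-308470)) + 273827/(146989 - 38484) = 1/(-97787 + 42*(-5 + 42)*(-308470)) + 273827/(146989 - 38484) = -1/308470/(-97787 + 42*37) + 273827/108505 = -1/308470/(-97787 + 1554) + 273827*(1/108505) = -1/308470/(-96233) + 273827/108505 = -1/96233*(-1/308470) + 273827/108505 = 1/29684993510 + 273827/108505 = 325142108718851/128838808832102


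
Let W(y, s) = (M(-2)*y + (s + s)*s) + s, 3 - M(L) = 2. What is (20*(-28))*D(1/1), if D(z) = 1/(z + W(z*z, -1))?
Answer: -560/3 ≈ -186.67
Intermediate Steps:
M(L) = 1 (M(L) = 3 - 1*2 = 3 - 2 = 1)
W(y, s) = s + y + 2*s² (W(y, s) = (1*y + (s + s)*s) + s = (y + (2*s)*s) + s = (y + 2*s²) + s = s + y + 2*s²)
D(z) = 1/(1 + z + z²) (D(z) = 1/(z + (-1 + z*z + 2*(-1)²)) = 1/(z + (-1 + z² + 2*1)) = 1/(z + (-1 + z² + 2)) = 1/(z + (1 + z²)) = 1/(1 + z + z²))
(20*(-28))*D(1/1) = (20*(-28))/(1 + 1/1 + (1/1)²) = -560/(1 + 1*1 + (1*1)²) = -560/(1 + 1 + 1²) = -560/(1 + 1 + 1) = -560/3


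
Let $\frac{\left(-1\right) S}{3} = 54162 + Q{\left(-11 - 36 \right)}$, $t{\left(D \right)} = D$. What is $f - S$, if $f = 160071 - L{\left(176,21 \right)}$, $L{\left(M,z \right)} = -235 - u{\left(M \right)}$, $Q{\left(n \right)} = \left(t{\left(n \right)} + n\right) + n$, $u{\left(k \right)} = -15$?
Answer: $322354$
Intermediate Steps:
$Q{\left(n \right)} = 3 n$ ($Q{\left(n \right)} = \left(n + n\right) + n = 2 n + n = 3 n$)
$L{\left(M,z \right)} = -220$ ($L{\left(M,z \right)} = -235 - -15 = -235 + 15 = -220$)
$S = -162063$ ($S = - 3 \left(54162 + 3 \left(-11 - 36\right)\right) = - 3 \left(54162 + 3 \left(-47\right)\right) = - 3 \left(54162 - 141\right) = \left(-3\right) 54021 = -162063$)
$f = 160291$ ($f = 160071 - -220 = 160071 + 220 = 160291$)
$f - S = 160291 - -162063 = 160291 + 162063 = 322354$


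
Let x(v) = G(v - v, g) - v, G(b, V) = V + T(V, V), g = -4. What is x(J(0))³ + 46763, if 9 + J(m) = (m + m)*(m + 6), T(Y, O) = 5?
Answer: 47763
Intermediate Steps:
J(m) = -9 + 2*m*(6 + m) (J(m) = -9 + (m + m)*(m + 6) = -9 + (2*m)*(6 + m) = -9 + 2*m*(6 + m))
G(b, V) = 5 + V (G(b, V) = V + 5 = 5 + V)
x(v) = 1 - v (x(v) = (5 - 4) - v = 1 - v)
x(J(0))³ + 46763 = (1 - (-9 + 2*0² + 12*0))³ + 46763 = (1 - (-9 + 2*0 + 0))³ + 46763 = (1 - (-9 + 0 + 0))³ + 46763 = (1 - 1*(-9))³ + 46763 = (1 + 9)³ + 46763 = 10³ + 46763 = 1000 + 46763 = 47763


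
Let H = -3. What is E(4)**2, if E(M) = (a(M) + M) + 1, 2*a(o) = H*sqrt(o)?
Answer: 4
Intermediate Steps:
a(o) = -3*sqrt(o)/2 (a(o) = (-3*sqrt(o))/2 = -3*sqrt(o)/2)
E(M) = 1 + M - 3*sqrt(M)/2 (E(M) = (-3*sqrt(M)/2 + M) + 1 = (M - 3*sqrt(M)/2) + 1 = 1 + M - 3*sqrt(M)/2)
E(4)**2 = (1 + 4 - 3*sqrt(4)/2)**2 = (1 + 4 - 3/2*2)**2 = (1 + 4 - 3)**2 = 2**2 = 4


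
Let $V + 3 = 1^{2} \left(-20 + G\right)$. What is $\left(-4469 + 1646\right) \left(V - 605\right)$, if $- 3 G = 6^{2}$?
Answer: $1806720$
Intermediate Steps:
$G = -12$ ($G = - \frac{6^{2}}{3} = \left(- \frac{1}{3}\right) 36 = -12$)
$V = -35$ ($V = -3 + 1^{2} \left(-20 - 12\right) = -3 + 1 \left(-32\right) = -3 - 32 = -35$)
$\left(-4469 + 1646\right) \left(V - 605\right) = \left(-4469 + 1646\right) \left(-35 - 605\right) = \left(-2823\right) \left(-640\right) = 1806720$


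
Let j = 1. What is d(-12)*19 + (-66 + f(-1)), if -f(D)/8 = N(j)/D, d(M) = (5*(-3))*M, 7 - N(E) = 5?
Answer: 3370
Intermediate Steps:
N(E) = 2 (N(E) = 7 - 1*5 = 7 - 5 = 2)
d(M) = -15*M
f(D) = -16/D
d(-12)*19 + (-66 + f(-1)) = -15*(-12)*19 + (-66 - 16/(-1)) = 180*19 + (-66 - 16*(-1)) = 3420 + (-66 + 16) = 3420 - 50 = 3370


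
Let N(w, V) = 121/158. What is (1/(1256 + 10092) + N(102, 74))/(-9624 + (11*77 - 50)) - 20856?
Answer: -165040513027337/7913334884 ≈ -20856.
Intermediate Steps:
N(w, V) = 121/158 (N(w, V) = 121*(1/158) = 121/158)
(1/(1256 + 10092) + N(102, 74))/(-9624 + (11*77 - 50)) - 20856 = (1/(1256 + 10092) + 121/158)/(-9624 + (11*77 - 50)) - 20856 = (1/11348 + 121/158)/(-9624 + (847 - 50)) - 20856 = (1/11348 + 121/158)/(-9624 + 797) - 20856 = (686633/896492)/(-8827) - 20856 = (686633/896492)*(-1/8827) - 20856 = -686633/7913334884 - 20856 = -165040513027337/7913334884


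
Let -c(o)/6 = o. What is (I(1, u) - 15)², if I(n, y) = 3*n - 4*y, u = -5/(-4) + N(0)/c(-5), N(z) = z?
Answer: 289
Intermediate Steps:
c(o) = -6*o
u = 5/4 (u = -5/(-4) + 0/((-6*(-5))) = -5*(-¼) + 0/30 = 5/4 + 0*(1/30) = 5/4 + 0 = 5/4 ≈ 1.2500)
I(n, y) = -4*y + 3*n
(I(1, u) - 15)² = ((-4*5/4 + 3*1) - 15)² = ((-5 + 3) - 15)² = (-2 - 15)² = (-17)² = 289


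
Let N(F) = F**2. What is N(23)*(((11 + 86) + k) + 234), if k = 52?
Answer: 202607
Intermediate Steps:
N(23)*(((11 + 86) + k) + 234) = 23**2*(((11 + 86) + 52) + 234) = 529*((97 + 52) + 234) = 529*(149 + 234) = 529*383 = 202607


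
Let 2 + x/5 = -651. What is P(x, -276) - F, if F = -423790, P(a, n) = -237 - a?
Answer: 426818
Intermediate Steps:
x = -3265 (x = -10 + 5*(-651) = -10 - 3255 = -3265)
P(x, -276) - F = (-237 - 1*(-3265)) - 1*(-423790) = (-237 + 3265) + 423790 = 3028 + 423790 = 426818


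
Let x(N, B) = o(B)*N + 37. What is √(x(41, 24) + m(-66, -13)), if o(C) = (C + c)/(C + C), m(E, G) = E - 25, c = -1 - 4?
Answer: 7*I*√111/12 ≈ 6.1458*I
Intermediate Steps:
c = -5
m(E, G) = -25 + E
o(C) = (-5 + C)/(2*C) (o(C) = (C - 5)/(C + C) = (-5 + C)/((2*C)) = (-5 + C)*(1/(2*C)) = (-5 + C)/(2*C))
x(N, B) = 37 + N*(-5 + B)/(2*B) (x(N, B) = ((-5 + B)/(2*B))*N + 37 = N*(-5 + B)/(2*B) + 37 = 37 + N*(-5 + B)/(2*B))
√(x(41, 24) + m(-66, -13)) = √((½)*(74*24 + 41*(-5 + 24))/24 + (-25 - 66)) = √((½)*(1/24)*(1776 + 41*19) - 91) = √((½)*(1/24)*(1776 + 779) - 91) = √((½)*(1/24)*2555 - 91) = √(2555/48 - 91) = √(-1813/48) = 7*I*√111/12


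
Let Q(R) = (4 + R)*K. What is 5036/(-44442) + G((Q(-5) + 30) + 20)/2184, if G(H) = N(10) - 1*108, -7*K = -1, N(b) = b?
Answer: -182785/1155492 ≈ -0.15819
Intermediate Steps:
K = 1/7 (K = -1/7*(-1) = 1/7 ≈ 0.14286)
Q(R) = 4/7 + R/7 (Q(R) = (4 + R)*(1/7) = 4/7 + R/7)
G(H) = -98 (G(H) = 10 - 1*108 = 10 - 108 = -98)
5036/(-44442) + G((Q(-5) + 30) + 20)/2184 = 5036/(-44442) - 98/2184 = 5036*(-1/44442) - 98*1/2184 = -2518/22221 - 7/156 = -182785/1155492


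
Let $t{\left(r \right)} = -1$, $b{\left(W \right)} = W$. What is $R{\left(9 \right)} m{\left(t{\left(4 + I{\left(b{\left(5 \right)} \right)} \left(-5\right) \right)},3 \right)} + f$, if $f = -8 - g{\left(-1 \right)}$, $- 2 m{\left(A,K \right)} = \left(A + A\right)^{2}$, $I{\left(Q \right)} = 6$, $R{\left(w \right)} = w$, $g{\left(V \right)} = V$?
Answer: $-25$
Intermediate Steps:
$m{\left(A,K \right)} = - 2 A^{2}$ ($m{\left(A,K \right)} = - \frac{\left(A + A\right)^{2}}{2} = - \frac{\left(2 A\right)^{2}}{2} = - \frac{4 A^{2}}{2} = - 2 A^{2}$)
$f = -7$ ($f = -8 - -1 = -8 + 1 = -7$)
$R{\left(9 \right)} m{\left(t{\left(4 + I{\left(b{\left(5 \right)} \right)} \left(-5\right) \right)},3 \right)} + f = 9 \left(- 2 \left(-1\right)^{2}\right) - 7 = 9 \left(\left(-2\right) 1\right) - 7 = 9 \left(-2\right) - 7 = -18 - 7 = -25$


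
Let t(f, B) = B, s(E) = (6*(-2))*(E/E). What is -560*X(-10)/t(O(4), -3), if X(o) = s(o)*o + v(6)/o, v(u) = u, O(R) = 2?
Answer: 22288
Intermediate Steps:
s(E) = -12 (s(E) = -12*1 = -12)
X(o) = -12*o + 6/o
-560*X(-10)/t(O(4), -3) = -560*(-12*(-10) + 6/(-10))/(-3) = -560*(120 + 6*(-⅒))*(-1)/3 = -560*(120 - ⅗)*(-1)/3 = -66864*(-1)/3 = -560*(-199/5) = 22288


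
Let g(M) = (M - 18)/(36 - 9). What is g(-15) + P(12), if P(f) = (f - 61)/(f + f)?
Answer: -235/72 ≈ -3.2639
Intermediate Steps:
P(f) = (-61 + f)/(2*f) (P(f) = (-61 + f)/((2*f)) = (-61 + f)*(1/(2*f)) = (-61 + f)/(2*f))
g(M) = -2/3 + M/27 (g(M) = (-18 + M)/27 = (-18 + M)*(1/27) = -2/3 + M/27)
g(-15) + P(12) = (-2/3 + (1/27)*(-15)) + (1/2)*(-61 + 12)/12 = (-2/3 - 5/9) + (1/2)*(1/12)*(-49) = -11/9 - 49/24 = -235/72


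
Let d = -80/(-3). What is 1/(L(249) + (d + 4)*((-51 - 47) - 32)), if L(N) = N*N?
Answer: 3/174043 ≈ 1.7237e-5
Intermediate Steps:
d = 80/3 (d = -80*(-⅓) = 80/3 ≈ 26.667)
L(N) = N²
1/(L(249) + (d + 4)*((-51 - 47) - 32)) = 1/(249² + (80/3 + 4)*((-51 - 47) - 32)) = 1/(62001 + 92*(-98 - 32)/3) = 1/(62001 + (92/3)*(-130)) = 1/(62001 - 11960/3) = 1/(174043/3) = 3/174043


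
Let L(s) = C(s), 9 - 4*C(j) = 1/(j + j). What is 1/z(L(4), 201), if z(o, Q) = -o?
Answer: -32/71 ≈ -0.45070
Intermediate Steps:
C(j) = 9/4 - 1/(8*j) (C(j) = 9/4 - 1/(4*(j + j)) = 9/4 - 1/(2*j)/4 = 9/4 - 1/(8*j))
L(s) = (-1 + 18*s)/(8*s)
1/z(L(4), 201) = 1/(-(-1 + 18*4)/(8*4)) = 1/(-(-1 + 72)/(8*4)) = 1/(-71/(8*4)) = 1/(-1*71/32) = 1/(-71/32) = -32/71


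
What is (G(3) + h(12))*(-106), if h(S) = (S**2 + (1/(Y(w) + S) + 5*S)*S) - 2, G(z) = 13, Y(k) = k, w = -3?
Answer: -278674/3 ≈ -92891.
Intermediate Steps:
h(S) = -2 + S**2 + S*(1/(-3 + S) + 5*S) (h(S) = (S**2 + (1/(-3 + S) + 5*S)*S) - 2 = (S**2 + S*(1/(-3 + S) + 5*S)) - 2 = -2 + S**2 + S*(1/(-3 + S) + 5*S))
(G(3) + h(12))*(-106) = (13 + (6 - 1*12 - 18*12**2 + 6*12**3)/(-3 + 12))*(-106) = (13 + (6 - 12 - 18*144 + 6*1728)/9)*(-106) = (13 + (6 - 12 - 2592 + 10368)/9)*(-106) = (13 + (1/9)*7770)*(-106) = (13 + 2590/3)*(-106) = (2629/3)*(-106) = -278674/3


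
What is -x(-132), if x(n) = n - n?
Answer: 0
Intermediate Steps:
x(n) = 0
-x(-132) = -1*0 = 0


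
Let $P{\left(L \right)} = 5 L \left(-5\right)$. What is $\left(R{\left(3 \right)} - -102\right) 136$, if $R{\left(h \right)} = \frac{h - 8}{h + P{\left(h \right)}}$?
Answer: $\frac{124933}{9} \approx 13881.0$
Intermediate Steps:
$P{\left(L \right)} = - 25 L$
$R{\left(h \right)} = - \frac{-8 + h}{24 h}$ ($R{\left(h \right)} = \frac{h - 8}{h - 25 h} = \frac{-8 + h}{\left(-24\right) h} = \left(-8 + h\right) \left(- \frac{1}{24 h}\right) = - \frac{-8 + h}{24 h}$)
$\left(R{\left(3 \right)} - -102\right) 136 = \left(\frac{8 - 3}{24 \cdot 3} - -102\right) 136 = \left(\frac{1}{24} \cdot \frac{1}{3} \left(8 - 3\right) + 102\right) 136 = \left(\frac{1}{24} \cdot \frac{1}{3} \cdot 5 + 102\right) 136 = \left(\frac{5}{72} + 102\right) 136 = \frac{7349}{72} \cdot 136 = \frac{124933}{9}$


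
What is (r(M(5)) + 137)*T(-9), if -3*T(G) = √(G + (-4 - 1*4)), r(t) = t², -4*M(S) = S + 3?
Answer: -47*I*√17 ≈ -193.79*I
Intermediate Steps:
M(S) = -¾ - S/4 (M(S) = -(S + 3)/4 = -(3 + S)/4 = -¾ - S/4)
T(G) = -√(-8 + G)/3 (T(G) = -√(G + (-4 - 1*4))/3 = -√(G + (-4 - 4))/3 = -√(G - 8)/3 = -√(-8 + G)/3)
(r(M(5)) + 137)*T(-9) = ((-¾ - ¼*5)² + 137)*(-√(-8 - 9)/3) = ((-¾ - 5/4)² + 137)*(-I*√17/3) = ((-2)² + 137)*(-I*√17/3) = (4 + 137)*(-I*√17/3) = 141*(-I*√17/3) = -47*I*√17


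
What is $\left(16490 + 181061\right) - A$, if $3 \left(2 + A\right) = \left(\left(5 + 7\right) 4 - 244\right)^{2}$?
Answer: $\frac{554243}{3} \approx 1.8475 \cdot 10^{5}$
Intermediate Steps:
$A = \frac{38410}{3}$ ($A = -2 + \frac{\left(\left(5 + 7\right) 4 - 244\right)^{2}}{3} = -2 + \frac{\left(12 \cdot 4 - 244\right)^{2}}{3} = -2 + \frac{\left(48 - 244\right)^{2}}{3} = -2 + \frac{\left(-196\right)^{2}}{3} = -2 + \frac{1}{3} \cdot 38416 = -2 + \frac{38416}{3} = \frac{38410}{3} \approx 12803.0$)
$\left(16490 + 181061\right) - A = \left(16490 + 181061\right) - \frac{38410}{3} = 197551 - \frac{38410}{3} = \frac{554243}{3}$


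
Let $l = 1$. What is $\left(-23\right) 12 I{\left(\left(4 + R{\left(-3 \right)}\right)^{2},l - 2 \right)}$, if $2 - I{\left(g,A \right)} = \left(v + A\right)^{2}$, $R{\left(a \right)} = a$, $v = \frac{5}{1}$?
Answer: $3864$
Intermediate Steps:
$v = 5$ ($v = 5 \cdot 1 = 5$)
$I{\left(g,A \right)} = 2 - \left(5 + A\right)^{2}$
$\left(-23\right) 12 I{\left(\left(4 + R{\left(-3 \right)}\right)^{2},l - 2 \right)} = \left(-23\right) 12 \left(2 - \left(5 + \left(1 - 2\right)\right)^{2}\right) = - 276 \left(2 - \left(5 - 1\right)^{2}\right) = - 276 \left(2 - 4^{2}\right) = - 276 \left(2 - 16\right) = \left(-276\right) \left(-14\right) = 3864$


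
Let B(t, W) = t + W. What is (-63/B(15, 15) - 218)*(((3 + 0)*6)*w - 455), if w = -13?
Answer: 1516489/10 ≈ 1.5165e+5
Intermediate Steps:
B(t, W) = W + t
(-63/B(15, 15) - 218)*(((3 + 0)*6)*w - 455) = (-63/(15 + 15) - 218)*(((3 + 0)*6)*(-13) - 455) = (-63/30 - 218)*((3*6)*(-13) - 455) = (-63*1/30 - 218)*(18*(-13) - 455) = (-21/10 - 218)*(-234 - 455) = -2201/10*(-689) = 1516489/10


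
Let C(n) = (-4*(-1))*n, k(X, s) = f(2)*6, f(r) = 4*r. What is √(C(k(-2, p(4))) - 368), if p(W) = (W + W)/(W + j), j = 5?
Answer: 4*I*√11 ≈ 13.266*I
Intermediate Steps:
p(W) = 2*W/(5 + W) (p(W) = (W + W)/(W + 5) = (2*W)/(5 + W) = 2*W/(5 + W))
k(X, s) = 48 (k(X, s) = (4*2)*6 = 8*6 = 48)
C(n) = 4*n
√(C(k(-2, p(4))) - 368) = √(4*48 - 368) = √(192 - 368) = √(-176) = 4*I*√11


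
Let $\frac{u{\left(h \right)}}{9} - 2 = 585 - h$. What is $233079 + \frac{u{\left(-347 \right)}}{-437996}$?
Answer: $\frac{51043830639}{218998} \approx 2.3308 \cdot 10^{5}$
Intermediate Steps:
$u{\left(h \right)} = 5283 - 9 h$ ($u{\left(h \right)} = 18 + 9 \left(585 - h\right) = 18 - \left(-5265 + 9 h\right) = 5283 - 9 h$)
$233079 + \frac{u{\left(-347 \right)}}{-437996} = 233079 + \frac{5283 - -3123}{-437996} = 233079 + \left(5283 + 3123\right) \left(- \frac{1}{437996}\right) = 233079 + 8406 \left(- \frac{1}{437996}\right) = 233079 - \frac{4203}{218998} = \frac{51043830639}{218998}$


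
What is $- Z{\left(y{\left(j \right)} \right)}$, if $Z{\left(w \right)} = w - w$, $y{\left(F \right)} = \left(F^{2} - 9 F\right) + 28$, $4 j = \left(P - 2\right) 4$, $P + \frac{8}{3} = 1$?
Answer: $0$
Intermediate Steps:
$P = - \frac{5}{3}$ ($P = - \frac{8}{3} + 1 = - \frac{5}{3} \approx -1.6667$)
$j = - \frac{11}{3}$ ($j = \frac{\left(- \frac{5}{3} - 2\right) 4}{4} = \frac{\left(- \frac{11}{3}\right) 4}{4} = \frac{1}{4} \left(- \frac{44}{3}\right) = - \frac{11}{3} \approx -3.6667$)
$y{\left(F \right)} = 28 + F^{2} - 9 F$
$Z{\left(w \right)} = 0$
$- Z{\left(y{\left(j \right)} \right)} = \left(-1\right) 0 = 0$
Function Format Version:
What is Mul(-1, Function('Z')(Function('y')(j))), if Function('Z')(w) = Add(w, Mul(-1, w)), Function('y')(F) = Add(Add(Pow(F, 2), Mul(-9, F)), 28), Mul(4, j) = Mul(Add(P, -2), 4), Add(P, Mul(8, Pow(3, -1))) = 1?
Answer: 0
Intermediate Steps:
P = Rational(-5, 3) (P = Add(Rational(-8, 3), 1) = Rational(-5, 3) ≈ -1.6667)
j = Rational(-11, 3) (j = Mul(Rational(1, 4), Mul(Add(Rational(-5, 3), -2), 4)) = Mul(Rational(1, 4), Mul(Rational(-11, 3), 4)) = Mul(Rational(1, 4), Rational(-44, 3)) = Rational(-11, 3) ≈ -3.6667)
Function('y')(F) = Add(28, Pow(F, 2), Mul(-9, F))
Function('Z')(w) = 0
Mul(-1, Function('Z')(Function('y')(j))) = Mul(-1, 0) = 0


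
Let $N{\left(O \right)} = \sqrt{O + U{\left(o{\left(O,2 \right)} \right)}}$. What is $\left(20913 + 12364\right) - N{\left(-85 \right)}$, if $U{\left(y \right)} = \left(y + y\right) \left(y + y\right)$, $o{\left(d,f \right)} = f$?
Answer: $33277 - i \sqrt{69} \approx 33277.0 - 8.3066 i$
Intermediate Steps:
$U{\left(y \right)} = 4 y^{2}$ ($U{\left(y \right)} = 2 y 2 y = 4 y^{2}$)
$N{\left(O \right)} = \sqrt{16 + O}$ ($N{\left(O \right)} = \sqrt{O + 4 \cdot 2^{2}} = \sqrt{O + 4 \cdot 4} = \sqrt{O + 16} = \sqrt{16 + O}$)
$\left(20913 + 12364\right) - N{\left(-85 \right)} = \left(20913 + 12364\right) - \sqrt{16 - 85} = 33277 - \sqrt{-69} = 33277 - i \sqrt{69}$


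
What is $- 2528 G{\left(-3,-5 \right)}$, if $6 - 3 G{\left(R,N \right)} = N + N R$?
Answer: $\frac{10112}{3} \approx 3370.7$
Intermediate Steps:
$G{\left(R,N \right)} = 2 - \frac{N}{3} - \frac{N R}{3}$ ($G{\left(R,N \right)} = 2 - \frac{N + N R}{3} = 2 - \left(\frac{N}{3} + \frac{N R}{3}\right) = 2 - \frac{N}{3} - \frac{N R}{3}$)
$- 2528 G{\left(-3,-5 \right)} = - 2528 \left(2 - - \frac{5}{3} - \left(- \frac{5}{3}\right) \left(-3\right)\right) = - 2528 \left(2 + \frac{5}{3} - 5\right) = \left(-2528\right) \left(- \frac{4}{3}\right) = \frac{10112}{3}$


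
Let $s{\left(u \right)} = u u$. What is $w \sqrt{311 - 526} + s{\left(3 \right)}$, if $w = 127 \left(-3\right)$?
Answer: $9 - 381 i \sqrt{215} \approx 9.0 - 5586.6 i$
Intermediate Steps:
$w = -381$
$s{\left(u \right)} = u^{2}$
$w \sqrt{311 - 526} + s{\left(3 \right)} = - 381 \sqrt{311 - 526} + 3^{2} = - 381 \sqrt{-215} + 9 = - 381 i \sqrt{215} + 9 = 9 - 381 i \sqrt{215}$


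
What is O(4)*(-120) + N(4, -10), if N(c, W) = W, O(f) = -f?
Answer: 470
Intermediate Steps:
O(4)*(-120) + N(4, -10) = -1*4*(-120) - 10 = -4*(-120) - 10 = 480 - 10 = 470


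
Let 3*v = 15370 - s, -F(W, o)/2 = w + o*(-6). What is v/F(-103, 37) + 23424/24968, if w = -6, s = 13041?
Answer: 11274313/4269528 ≈ 2.6406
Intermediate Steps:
F(W, o) = 12 + 12*o (F(W, o) = -2*(-6 + o*(-6)) = -2*(-6 - 6*o) = 12 + 12*o)
v = 2329/3 (v = (15370 - 1*13041)/3 = (15370 - 13041)/3 = (⅓)*2329 = 2329/3 ≈ 776.33)
v/F(-103, 37) + 23424/24968 = 2329/(3*(12 + 12*37)) + 23424/24968 = 2329/(3*(12 + 444)) + 23424*(1/24968) = (2329/3)/456 + 2928/3121 = (2329/3)*(1/456) + 2928/3121 = 2329/1368 + 2928/3121 = 11274313/4269528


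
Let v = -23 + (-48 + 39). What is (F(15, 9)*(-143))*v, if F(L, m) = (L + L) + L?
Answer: 205920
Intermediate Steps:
F(L, m) = 3*L (F(L, m) = 2*L + L = 3*L)
v = -32 (v = -23 - 9 = -32)
(F(15, 9)*(-143))*v = ((3*15)*(-143))*(-32) = (45*(-143))*(-32) = -6435*(-32) = 205920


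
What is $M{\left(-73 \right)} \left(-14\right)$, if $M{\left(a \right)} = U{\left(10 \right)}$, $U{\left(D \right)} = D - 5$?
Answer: $-70$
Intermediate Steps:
$U{\left(D \right)} = -5 + D$
$M{\left(a \right)} = 5$ ($M{\left(a \right)} = -5 + 10 = 5$)
$M{\left(-73 \right)} \left(-14\right) = 5 \left(-14\right) = -70$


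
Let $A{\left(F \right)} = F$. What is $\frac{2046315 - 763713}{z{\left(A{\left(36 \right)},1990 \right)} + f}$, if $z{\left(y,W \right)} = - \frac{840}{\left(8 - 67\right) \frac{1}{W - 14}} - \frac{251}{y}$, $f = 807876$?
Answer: $\frac{2724246648}{1775668055} \approx 1.5342$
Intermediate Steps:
$z{\left(y,W \right)} = - \frac{11760}{59} - \frac{251}{y} + \frac{840 W}{59}$ ($z{\left(y,W \right)} = - \frac{840}{\left(-59\right) \frac{1}{-14 + W}} - \frac{251}{y} = - 840 \left(\frac{14}{59} - \frac{W}{59}\right) - \frac{251}{y} = \left(- \frac{11760}{59} + \frac{840 W}{59}\right) - \frac{251}{y} = - \frac{11760}{59} - \frac{251}{y} + \frac{840 W}{59}$)
$\frac{2046315 - 763713}{z{\left(A{\left(36 \right)},1990 \right)} + f} = \frac{2046315 - 763713}{\frac{-14809 + 840 \cdot 36 \left(-14 + 1990\right)}{59 \cdot 36} + 807876} = \frac{1282602}{\frac{1}{59} \cdot \frac{1}{36} \left(-14809 + 840 \cdot 36 \cdot 1976\right) + 807876} = \frac{1282602}{\frac{1}{59} \cdot \frac{1}{36} \left(-14809 + 59754240\right) + 807876} = \frac{1282602}{\frac{1}{59} \cdot \frac{1}{36} \cdot 59739431 + 807876} = \frac{1282602}{\frac{59739431}{2124} + 807876} = \frac{1282602}{\frac{1775668055}{2124}} = 1282602 \cdot \frac{2124}{1775668055} = \frac{2724246648}{1775668055}$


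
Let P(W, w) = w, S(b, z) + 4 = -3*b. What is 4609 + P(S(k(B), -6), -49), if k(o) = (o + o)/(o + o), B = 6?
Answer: 4560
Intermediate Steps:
k(o) = 1 (k(o) = (2*o)/((2*o)) = (2*o)*(1/(2*o)) = 1)
S(b, z) = -4 - 3*b
4609 + P(S(k(B), -6), -49) = 4609 - 49 = 4560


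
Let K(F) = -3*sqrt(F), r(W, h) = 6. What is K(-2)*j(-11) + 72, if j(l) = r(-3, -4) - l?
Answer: 72 - 51*I*sqrt(2) ≈ 72.0 - 72.125*I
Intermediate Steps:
j(l) = 6 - l
K(-2)*j(-11) + 72 = (-3*I*sqrt(2))*(6 - 1*(-11)) + 72 = (-3*I*sqrt(2))*(6 + 11) + 72 = -3*I*sqrt(2)*17 + 72 = -51*I*sqrt(2) + 72 = 72 - 51*I*sqrt(2)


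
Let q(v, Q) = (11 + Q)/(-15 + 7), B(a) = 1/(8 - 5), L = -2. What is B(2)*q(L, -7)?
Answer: -⅙ ≈ -0.16667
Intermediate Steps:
B(a) = ⅓ (B(a) = 1/3 = ⅓)
q(v, Q) = -11/8 - Q/8 (q(v, Q) = (11 + Q)/(-8) = (11 + Q)*(-⅛) = -11/8 - Q/8)
B(2)*q(L, -7) = (-11/8 - ⅛*(-7))/3 = (-11/8 + 7/8)/3 = (⅓)*(-½) = -⅙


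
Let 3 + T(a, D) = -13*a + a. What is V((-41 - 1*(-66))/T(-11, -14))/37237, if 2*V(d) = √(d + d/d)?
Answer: √19866/9607146 ≈ 1.4671e-5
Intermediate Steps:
T(a, D) = -3 - 12*a (T(a, D) = -3 + (-13*a + a) = -3 - 12*a)
V(d) = √(1 + d)/2 (V(d) = √(d + d/d)/2 = √(d + 1)/2 = √(1 + d)/2)
V((-41 - 1*(-66))/T(-11, -14))/37237 = (√(1 + (-41 - 1*(-66))/(-3 - 12*(-11)))/2)/37237 = (√(1 + (-41 + 66)/(-3 + 132))/2)*(1/37237) = (√(1 + 25/129)/2)*(1/37237) = (√(154/129)/2)*(1/37237) = ((√19866/129)/2)*(1/37237) = (√19866/258)*(1/37237) = √19866/9607146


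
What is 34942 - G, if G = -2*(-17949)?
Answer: -956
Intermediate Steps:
G = 35898
34942 - G = 34942 - 1*35898 = 34942 - 35898 = -956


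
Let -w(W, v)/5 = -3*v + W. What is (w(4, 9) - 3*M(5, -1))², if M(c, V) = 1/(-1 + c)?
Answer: 208849/16 ≈ 13053.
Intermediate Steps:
w(W, v) = -5*W + 15*v (w(W, v) = -5*(-3*v + W) = -5*(W - 3*v) = -5*W + 15*v)
(w(4, 9) - 3*M(5, -1))² = ((-5*4 + 15*9) - 3/(-1 + 5))² = ((-20 + 135) - 3/4)² = (115 - 3*¼)² = (115 - ¾)² = (457/4)² = 208849/16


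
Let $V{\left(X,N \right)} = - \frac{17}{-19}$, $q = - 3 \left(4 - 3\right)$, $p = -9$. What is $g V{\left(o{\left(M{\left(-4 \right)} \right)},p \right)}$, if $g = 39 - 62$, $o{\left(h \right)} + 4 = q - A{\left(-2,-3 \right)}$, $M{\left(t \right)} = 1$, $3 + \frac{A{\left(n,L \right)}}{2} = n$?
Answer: $- \frac{391}{19} \approx -20.579$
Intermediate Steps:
$A{\left(n,L \right)} = -6 + 2 n$
$q = -3$ ($q = \left(-3\right) 1 = -3$)
$o{\left(h \right)} = 3$ ($o{\left(h \right)} = -4 - \left(-3 - 4\right) = -4 - -7 = -4 + \left(-3 + 10\right) = -4 + 7 = 3$)
$g = -23$ ($g = 39 - 62 = -23$)
$V{\left(X,N \right)} = \frac{17}{19}$ ($V{\left(X,N \right)} = \left(-17\right) \left(- \frac{1}{19}\right) = \frac{17}{19}$)
$g V{\left(o{\left(M{\left(-4 \right)} \right)},p \right)} = \left(-23\right) \frac{17}{19} = - \frac{391}{19}$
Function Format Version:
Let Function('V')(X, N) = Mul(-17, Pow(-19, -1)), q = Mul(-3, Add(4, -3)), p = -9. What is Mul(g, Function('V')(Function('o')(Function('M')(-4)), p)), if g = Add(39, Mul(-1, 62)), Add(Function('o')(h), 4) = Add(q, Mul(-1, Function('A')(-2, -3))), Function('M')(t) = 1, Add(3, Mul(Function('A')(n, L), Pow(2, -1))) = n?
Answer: Rational(-391, 19) ≈ -20.579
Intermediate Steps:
Function('A')(n, L) = Add(-6, Mul(2, n))
q = -3 (q = Mul(-3, 1) = -3)
Function('o')(h) = 3 (Function('o')(h) = Add(-4, Add(-3, Mul(-1, Add(-6, Mul(2, -2))))) = Add(-4, Add(-3, Mul(-1, Add(-6, -4)))) = Add(-4, Add(-3, Mul(-1, -10))) = Add(-4, Add(-3, 10)) = Add(-4, 7) = 3)
g = -23 (g = Add(39, -62) = -23)
Function('V')(X, N) = Rational(17, 19) (Function('V')(X, N) = Mul(-17, Rational(-1, 19)) = Rational(17, 19))
Mul(g, Function('V')(Function('o')(Function('M')(-4)), p)) = Mul(-23, Rational(17, 19)) = Rational(-391, 19)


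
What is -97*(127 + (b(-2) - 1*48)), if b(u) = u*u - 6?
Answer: -7469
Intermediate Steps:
b(u) = -6 + u**2 (b(u) = u**2 - 6 = -6 + u**2)
-97*(127 + (b(-2) - 1*48)) = -97*(127 + ((-6 + (-2)**2) - 1*48)) = -97*(127 + ((-6 + 4) - 48)) = -97*(127 + (-2 - 48)) = -97*(127 - 50) = -97*77 = -7469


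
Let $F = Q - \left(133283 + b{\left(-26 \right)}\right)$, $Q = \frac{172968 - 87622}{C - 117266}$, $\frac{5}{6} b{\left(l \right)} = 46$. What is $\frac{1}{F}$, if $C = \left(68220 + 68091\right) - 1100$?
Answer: $- \frac{17945}{2392668653} \approx -7.5 \cdot 10^{-6}$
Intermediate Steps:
$b{\left(l \right)} = \frac{276}{5}$ ($b{\left(l \right)} = \frac{6}{5} \cdot 46 = \frac{276}{5}$)
$C = 135211$ ($C = 136311 - 1100 = 135211$)
$Q = \frac{85346}{17945}$ ($Q = \frac{172968 - 87622}{135211 - 117266} = \frac{85346}{17945} \approx 4.756$)
$F = - \frac{2392668653}{17945}$ ($F = \frac{85346}{17945} - \frac{666691}{5} = - \frac{2392668653}{17945} \approx -1.3333 \cdot 10^{5}$)
$\frac{1}{F} = \frac{1}{- \frac{2392668653}{17945}} = - \frac{17945}{2392668653}$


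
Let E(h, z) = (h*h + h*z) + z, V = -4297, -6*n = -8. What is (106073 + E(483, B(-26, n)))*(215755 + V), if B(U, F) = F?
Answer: 71897270692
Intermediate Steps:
n = 4/3 (n = -⅙*(-8) = 4/3 ≈ 1.3333)
E(h, z) = z + h² + h*z (E(h, z) = (h² + h*z) + z = z + h² + h*z)
(106073 + E(483, B(-26, n)))*(215755 + V) = (106073 + (4/3 + 483² + 483*(4/3)))*(215755 - 4297) = (106073 + (4/3 + 233289 + 644))*211458 = (106073 + 701803/3)*211458 = (1020022/3)*211458 = 71897270692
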